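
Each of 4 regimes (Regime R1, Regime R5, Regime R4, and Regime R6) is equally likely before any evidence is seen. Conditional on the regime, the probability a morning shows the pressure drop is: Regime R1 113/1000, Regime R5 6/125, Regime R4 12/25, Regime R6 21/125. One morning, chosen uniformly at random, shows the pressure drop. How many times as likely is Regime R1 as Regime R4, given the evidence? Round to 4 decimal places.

With a uniform prior (1/4 each), posterior ∝ likelihood:
  Regime R1: 0.113
  Regime R5: 0.048
  Regime R4: 0.48
  Regime R6: 0.168
Total = 0.809.
The ratio is 0.113 / 0.48 (the normalizer cancels) = 0.2354.

0.2354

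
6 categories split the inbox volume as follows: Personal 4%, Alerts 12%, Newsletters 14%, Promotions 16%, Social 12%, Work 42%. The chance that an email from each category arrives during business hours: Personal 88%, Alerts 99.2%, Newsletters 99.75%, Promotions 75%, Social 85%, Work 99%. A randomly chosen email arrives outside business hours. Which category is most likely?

Promotions

Taking complements, P(off-hours | each) = Personal 0.12, Alerts 0.008, Newsletters 0.0025, Promotions 0.25, Social 0.15, Work 0.01.
Compute prior × likelihood for every hypothesis:
  Personal: 0.04 × 0.12 = 0.0048
  Alerts: 0.12 × 0.008 = 0.00096
  Newsletters: 0.14 × 0.0025 = 0.00035
  Promotions: 0.16 × 0.25 = 0.04
  Social: 0.12 × 0.15 = 0.018
  Work: 0.42 × 0.01 = 0.0042
Normalizing constant = 0.06831.
Largest term belongs to Promotions, so Promotions is most probable.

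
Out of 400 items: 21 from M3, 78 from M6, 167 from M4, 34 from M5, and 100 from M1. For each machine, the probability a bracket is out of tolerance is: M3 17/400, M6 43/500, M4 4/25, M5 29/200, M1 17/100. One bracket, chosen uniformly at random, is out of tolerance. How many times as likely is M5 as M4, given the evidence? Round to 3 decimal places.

0.185

Compute prior × likelihood for every hypothesis:
  M3: 0.0525 × 0.0425 = 0.00223125
  M6: 0.195 × 0.086 = 0.01677
  M4: 0.4175 × 0.16 = 0.0668
  M5: 0.085 × 0.145 = 0.012325
  M1: 0.25 × 0.17 = 0.0425
Total = 0.14062625.
The ratio is 0.012325 / 0.0668 (the normalizer cancels) = 0.185.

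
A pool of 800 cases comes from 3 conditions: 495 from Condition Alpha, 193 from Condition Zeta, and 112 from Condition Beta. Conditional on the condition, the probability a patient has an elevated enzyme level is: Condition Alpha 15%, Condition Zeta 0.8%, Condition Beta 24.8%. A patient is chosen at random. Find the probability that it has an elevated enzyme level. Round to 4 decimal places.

By Bayes' rule, posterior ∝ prior × likelihood:
  Condition Alpha: 0.61875 × 0.15 = 0.0928125
  Condition Zeta: 0.24125 × 0.008 = 0.00193
  Condition Beta: 0.14 × 0.248 = 0.03472
P(elevated) = 0.0928125 + 0.00193 + 0.03472 = 0.1294625 → 0.1295.

0.1295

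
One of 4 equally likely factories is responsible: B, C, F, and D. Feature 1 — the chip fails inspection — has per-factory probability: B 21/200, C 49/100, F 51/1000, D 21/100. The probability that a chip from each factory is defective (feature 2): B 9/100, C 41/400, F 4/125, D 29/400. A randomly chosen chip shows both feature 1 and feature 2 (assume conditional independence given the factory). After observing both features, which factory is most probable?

With a uniform prior (1/4 each), posterior ∝ likelihood:
  B: 0.105 × 0.09 = 0.00945
  C: 0.49 × 0.1025 = 0.050225
  F: 0.051 × 0.032 = 0.001632
  D: 0.21 × 0.0725 = 0.015225
Total = 0.076532.
Largest term belongs to C, so C is most probable.

C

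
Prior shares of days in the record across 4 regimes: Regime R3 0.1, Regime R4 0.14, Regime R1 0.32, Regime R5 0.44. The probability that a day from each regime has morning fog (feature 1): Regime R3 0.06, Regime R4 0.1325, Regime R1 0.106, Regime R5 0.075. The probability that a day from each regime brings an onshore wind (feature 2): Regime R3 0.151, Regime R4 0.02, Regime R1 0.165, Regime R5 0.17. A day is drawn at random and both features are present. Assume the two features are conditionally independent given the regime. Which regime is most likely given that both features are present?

By Bayes' rule, posterior ∝ prior × likelihood:
  Regime R3: 0.1 × 0.06 × 0.151 = 0.000906
  Regime R4: 0.14 × 0.1325 × 0.02 = 0.000371
  Regime R1: 0.32 × 0.106 × 0.165 = 0.0055968
  Regime R5: 0.44 × 0.075 × 0.17 = 0.00561
Sum = 0.0124838.
Largest term belongs to Regime R5, so Regime R5 is most probable.

Regime R5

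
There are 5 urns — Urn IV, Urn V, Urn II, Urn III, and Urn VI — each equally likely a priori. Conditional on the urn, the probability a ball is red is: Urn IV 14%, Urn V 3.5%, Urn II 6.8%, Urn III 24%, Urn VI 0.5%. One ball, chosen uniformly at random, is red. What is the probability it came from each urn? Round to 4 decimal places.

Urn IV 0.2869, Urn V 0.0717, Urn II 0.1393, Urn III 0.4918, Urn VI 0.0102

With a uniform prior (1/5 each), posterior ∝ likelihood:
  Urn IV: 0.14
  Urn V: 0.035
  Urn II: 0.068
  Urn III: 0.24
  Urn VI: 0.005
Sum = 0.488.
P(Urn IV | red) = 0.14/0.488 ≈ 0.2869
P(Urn V | red) = 0.035/0.488 ≈ 0.0717
P(Urn II | red) = 0.068/0.488 ≈ 0.1393
P(Urn III | red) = 0.24/0.488 ≈ 0.4918
P(Urn VI | red) = 0.005/0.488 ≈ 0.0102
(Check: 0.2869+0.0717+0.1393+0.4918+0.0102 = 0.9999.)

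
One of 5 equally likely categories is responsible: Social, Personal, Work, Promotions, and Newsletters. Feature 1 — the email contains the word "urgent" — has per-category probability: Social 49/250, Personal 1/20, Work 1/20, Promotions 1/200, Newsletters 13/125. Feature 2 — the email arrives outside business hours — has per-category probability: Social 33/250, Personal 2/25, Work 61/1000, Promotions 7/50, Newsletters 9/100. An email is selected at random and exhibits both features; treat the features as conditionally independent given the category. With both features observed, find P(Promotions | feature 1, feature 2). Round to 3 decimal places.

0.016

Since the prior is uniform, the posterior is proportional to the likelihood:
  Social: 0.196 × 0.132 = 0.025872
  Personal: 0.05 × 0.08 = 0.004
  Work: 0.05 × 0.061 = 0.00305
  Promotions: 0.005 × 0.14 = 0.0007
  Newsletters: 0.104 × 0.09 = 0.00936
Normalizing constant = 0.042982.
P(Promotions | evidence) = 0.0007 / 0.042982 ≈ 0.016.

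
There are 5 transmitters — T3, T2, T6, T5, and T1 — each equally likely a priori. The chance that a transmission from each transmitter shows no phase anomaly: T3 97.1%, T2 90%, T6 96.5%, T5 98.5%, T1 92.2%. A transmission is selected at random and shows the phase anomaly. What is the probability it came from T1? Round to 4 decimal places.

0.3035

Taking complements, P(anomaly | each) = T3 0.029, T2 0.1, T6 0.035, T5 0.015, T1 0.078.
Since the prior is uniform, the posterior is proportional to the likelihood:
  T3: 0.029
  T2: 0.1
  T6: 0.035
  T5: 0.015
  T1: 0.078
Normalizing constant = 0.257.
P(T1 | evidence) = 0.078 / 0.257 ≈ 0.3035.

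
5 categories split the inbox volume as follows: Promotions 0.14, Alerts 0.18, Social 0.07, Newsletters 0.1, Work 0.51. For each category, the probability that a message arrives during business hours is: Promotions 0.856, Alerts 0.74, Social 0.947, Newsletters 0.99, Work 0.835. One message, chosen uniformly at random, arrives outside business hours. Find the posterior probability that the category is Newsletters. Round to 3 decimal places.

0.006

Taking complements, P(off-hours | each) = Promotions 0.144, Alerts 0.26, Social 0.053, Newsletters 0.01, Work 0.165.
Unnormalized posteriors (prior × likelihood):
  Promotions: 0.14 × 0.144 = 0.02016
  Alerts: 0.18 × 0.26 = 0.0468
  Social: 0.07 × 0.053 = 0.00371
  Newsletters: 0.1 × 0.01 = 0.001
  Work: 0.51 × 0.165 = 0.08415
Sum = 0.15582.
P(Newsletters | evidence) = 0.001 / 0.15582 ≈ 0.006.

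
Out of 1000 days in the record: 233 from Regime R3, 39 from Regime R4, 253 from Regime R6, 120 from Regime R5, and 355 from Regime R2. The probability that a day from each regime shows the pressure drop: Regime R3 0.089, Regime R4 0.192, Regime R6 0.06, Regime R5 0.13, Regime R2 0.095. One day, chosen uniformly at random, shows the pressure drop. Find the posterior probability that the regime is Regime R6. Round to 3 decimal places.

0.164

Compute prior × likelihood for every hypothesis:
  Regime R3: 0.233 × 0.089 = 0.020737
  Regime R4: 0.039 × 0.192 = 0.007488
  Regime R6: 0.253 × 0.06 = 0.01518
  Regime R5: 0.12 × 0.13 = 0.0156
  Regime R2: 0.355 × 0.095 = 0.033725
Sum = 0.09273.
P(Regime R6 | evidence) = 0.01518 / 0.09273 ≈ 0.164.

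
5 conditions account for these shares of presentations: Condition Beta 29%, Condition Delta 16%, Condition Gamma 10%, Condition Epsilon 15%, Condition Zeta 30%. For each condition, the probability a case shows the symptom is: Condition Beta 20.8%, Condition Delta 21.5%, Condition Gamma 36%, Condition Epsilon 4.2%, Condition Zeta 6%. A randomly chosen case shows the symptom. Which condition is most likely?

Prior × likelihood for each hypothesis:
  Condition Beta: 0.29 × 0.208 = 0.06032
  Condition Delta: 0.16 × 0.215 = 0.0344
  Condition Gamma: 0.1 × 0.36 = 0.036
  Condition Epsilon: 0.15 × 0.042 = 0.0063
  Condition Zeta: 0.3 × 0.06 = 0.018
Sum = 0.15502.
Largest term belongs to Condition Beta, so Condition Beta is most probable.

Condition Beta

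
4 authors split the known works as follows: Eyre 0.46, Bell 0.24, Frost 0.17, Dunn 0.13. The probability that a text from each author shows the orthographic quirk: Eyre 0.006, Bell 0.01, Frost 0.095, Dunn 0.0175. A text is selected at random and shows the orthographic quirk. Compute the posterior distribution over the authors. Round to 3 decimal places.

Eyre 0.117, Bell 0.102, Frost 0.685, Dunn 0.096

Prior × likelihood for each hypothesis:
  Eyre: 0.46 × 0.006 = 0.00276
  Bell: 0.24 × 0.01 = 0.0024
  Frost: 0.17 × 0.095 = 0.01615
  Dunn: 0.13 × 0.0175 = 0.002275
Sum = 0.023585.
P(Eyre | quirk) = 0.00276/0.023585 ≈ 0.117
P(Bell | quirk) = 0.0024/0.023585 ≈ 0.102
P(Frost | quirk) = 0.01615/0.023585 ≈ 0.685
P(Dunn | quirk) = 0.002275/0.023585 ≈ 0.096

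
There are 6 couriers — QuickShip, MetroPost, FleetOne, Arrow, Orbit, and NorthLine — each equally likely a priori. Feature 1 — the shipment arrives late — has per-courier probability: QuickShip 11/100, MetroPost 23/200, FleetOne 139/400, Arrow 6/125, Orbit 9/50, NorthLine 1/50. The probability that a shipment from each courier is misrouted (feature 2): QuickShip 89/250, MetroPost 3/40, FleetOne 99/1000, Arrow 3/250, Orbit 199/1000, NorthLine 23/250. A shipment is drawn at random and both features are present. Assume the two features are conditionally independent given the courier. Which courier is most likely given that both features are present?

QuickShip

Since the prior is uniform, the posterior is proportional to the likelihood:
  QuickShip: 0.11 × 0.356 = 0.03916
  MetroPost: 0.115 × 0.075 = 0.008625
  FleetOne: 0.3475 × 0.099 = 0.0344025
  Arrow: 0.048 × 0.012 = 0.000576
  Orbit: 0.18 × 0.199 = 0.03582
  NorthLine: 0.02 × 0.092 = 0.00184
Total = 0.1204235.
Largest term belongs to QuickShip, so QuickShip is most probable.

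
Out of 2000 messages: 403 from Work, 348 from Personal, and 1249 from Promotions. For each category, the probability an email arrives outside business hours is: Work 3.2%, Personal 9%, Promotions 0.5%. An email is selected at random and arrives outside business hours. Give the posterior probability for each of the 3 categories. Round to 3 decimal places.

Work 0.256, Personal 0.621, Promotions 0.124

By Bayes' rule, posterior ∝ prior × likelihood:
  Work: 0.2015 × 0.032 = 0.006448
  Personal: 0.174 × 0.09 = 0.01566
  Promotions: 0.6245 × 0.005 = 0.0031225
Sum = 0.0252305.
P(Work | off-hours) = 0.006448/0.0252305 ≈ 0.256
P(Personal | off-hours) = 0.01566/0.0252305 ≈ 0.621
P(Promotions | off-hours) = 0.0031225/0.0252305 ≈ 0.124
(Check: 0.256+0.621+0.124 = 1.001.)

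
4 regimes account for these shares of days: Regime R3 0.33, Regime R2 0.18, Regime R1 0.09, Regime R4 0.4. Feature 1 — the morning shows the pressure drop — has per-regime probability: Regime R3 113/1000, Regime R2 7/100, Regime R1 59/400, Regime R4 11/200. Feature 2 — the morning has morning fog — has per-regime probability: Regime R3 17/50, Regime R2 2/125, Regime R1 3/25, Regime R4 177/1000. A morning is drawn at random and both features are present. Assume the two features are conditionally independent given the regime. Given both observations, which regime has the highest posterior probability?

Prior × likelihood for each hypothesis:
  Regime R3: 0.33 × 0.113 × 0.34 = 0.0126786
  Regime R2: 0.18 × 0.07 × 0.016 = 0.0002016
  Regime R1: 0.09 × 0.1475 × 0.12 = 0.001593
  Regime R4: 0.4 × 0.055 × 0.177 = 0.003894
Sum = 0.0183672.
Largest term belongs to Regime R3, so Regime R3 is most probable.

Regime R3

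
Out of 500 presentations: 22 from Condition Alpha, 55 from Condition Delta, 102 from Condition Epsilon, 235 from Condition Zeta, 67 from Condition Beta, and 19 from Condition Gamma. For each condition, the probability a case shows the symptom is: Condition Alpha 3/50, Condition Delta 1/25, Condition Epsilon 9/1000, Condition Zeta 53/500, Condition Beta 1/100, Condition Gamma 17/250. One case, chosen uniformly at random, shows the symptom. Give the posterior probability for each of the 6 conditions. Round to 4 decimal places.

Compute prior × likelihood for every hypothesis:
  Condition Alpha: 0.044 × 0.06 = 0.00264
  Condition Delta: 0.11 × 0.04 = 0.0044
  Condition Epsilon: 0.204 × 0.009 = 0.001836
  Condition Zeta: 0.47 × 0.106 = 0.04982
  Condition Beta: 0.134 × 0.01 = 0.00134
  Condition Gamma: 0.038 × 0.068 = 0.002584
Sum = 0.06262.
P(Condition Alpha | symptomatic) = 0.00264/0.06262 ≈ 0.0422
P(Condition Delta | symptomatic) = 0.0044/0.06262 ≈ 0.0703
P(Condition Epsilon | symptomatic) = 0.001836/0.06262 ≈ 0.0293
P(Condition Zeta | symptomatic) = 0.04982/0.06262 ≈ 0.7956
P(Condition Beta | symptomatic) = 0.00134/0.06262 ≈ 0.0214
P(Condition Gamma | symptomatic) = 0.002584/0.06262 ≈ 0.0413

Condition Alpha 0.0422, Condition Delta 0.0703, Condition Epsilon 0.0293, Condition Zeta 0.7956, Condition Beta 0.0214, Condition Gamma 0.0413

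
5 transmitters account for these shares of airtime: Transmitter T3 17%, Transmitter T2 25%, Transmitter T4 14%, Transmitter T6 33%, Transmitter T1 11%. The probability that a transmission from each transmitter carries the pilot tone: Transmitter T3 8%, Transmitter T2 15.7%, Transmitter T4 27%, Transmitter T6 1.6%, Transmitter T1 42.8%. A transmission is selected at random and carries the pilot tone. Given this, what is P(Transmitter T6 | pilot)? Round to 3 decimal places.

By Bayes' rule, posterior ∝ prior × likelihood:
  Transmitter T3: 0.17 × 0.08 = 0.0136
  Transmitter T2: 0.25 × 0.157 = 0.03925
  Transmitter T4: 0.14 × 0.27 = 0.0378
  Transmitter T6: 0.33 × 0.016 = 0.00528
  Transmitter T1: 0.11 × 0.428 = 0.04708
Total = 0.14301.
P(Transmitter T6 | evidence) = 0.00528 / 0.14301 ≈ 0.037.

0.037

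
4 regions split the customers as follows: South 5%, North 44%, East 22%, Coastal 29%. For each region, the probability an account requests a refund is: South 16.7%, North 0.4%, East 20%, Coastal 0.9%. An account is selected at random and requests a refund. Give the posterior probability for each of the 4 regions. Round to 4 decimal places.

Unnormalized posteriors (prior × likelihood):
  South: 0.05 × 0.167 = 0.00835
  North: 0.44 × 0.004 = 0.00176
  East: 0.22 × 0.2 = 0.044
  Coastal: 0.29 × 0.009 = 0.00261
Normalizing constant = 0.05672.
P(South | refund) = 0.00835/0.05672 ≈ 0.1472
P(North | refund) = 0.00176/0.05672 ≈ 0.0310
P(East | refund) = 0.044/0.05672 ≈ 0.7757
P(Coastal | refund) = 0.00261/0.05672 ≈ 0.0460

South 0.1472, North 0.0310, East 0.7757, Coastal 0.0460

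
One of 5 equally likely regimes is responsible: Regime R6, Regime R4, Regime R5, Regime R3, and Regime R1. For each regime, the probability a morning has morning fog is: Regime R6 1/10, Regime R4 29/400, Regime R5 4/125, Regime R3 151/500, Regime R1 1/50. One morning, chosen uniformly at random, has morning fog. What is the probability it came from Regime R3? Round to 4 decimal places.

0.5736

Since the prior is uniform, the posterior is proportional to the likelihood:
  Regime R6: 0.1
  Regime R4: 0.0725
  Regime R5: 0.032
  Regime R3: 0.302
  Regime R1: 0.02
Sum = 0.5265.
P(Regime R3 | evidence) = 0.302 / 0.5265 ≈ 0.5736.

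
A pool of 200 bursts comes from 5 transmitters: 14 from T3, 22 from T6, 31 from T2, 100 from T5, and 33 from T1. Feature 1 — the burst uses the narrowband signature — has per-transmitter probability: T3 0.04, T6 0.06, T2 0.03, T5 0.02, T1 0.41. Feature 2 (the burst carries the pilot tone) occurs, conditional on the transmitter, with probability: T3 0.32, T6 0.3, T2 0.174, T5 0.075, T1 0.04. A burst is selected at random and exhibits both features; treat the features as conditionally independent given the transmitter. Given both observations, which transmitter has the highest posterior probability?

Compute prior × likelihood for every hypothesis:
  T3: 0.07 × 0.04 × 0.32 = 0.000896
  T6: 0.11 × 0.06 × 0.3 = 0.00198
  T2: 0.155 × 0.03 × 0.174 = 0.0008091
  T5: 0.5 × 0.02 × 0.075 = 0.00075
  T1: 0.165 × 0.41 × 0.04 = 0.002706
Normalizing constant = 0.0071411.
Largest term belongs to T1, so T1 is most probable.

T1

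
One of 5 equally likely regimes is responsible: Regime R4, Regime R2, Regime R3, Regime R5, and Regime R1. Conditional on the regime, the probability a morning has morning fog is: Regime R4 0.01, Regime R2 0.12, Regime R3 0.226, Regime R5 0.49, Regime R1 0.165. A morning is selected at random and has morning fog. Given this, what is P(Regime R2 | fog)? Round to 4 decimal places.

0.1187

With a uniform prior (1/5 each), posterior ∝ likelihood:
  Regime R4: 0.01
  Regime R2: 0.12
  Regime R3: 0.226
  Regime R5: 0.49
  Regime R1: 0.165
Normalizing constant = 1.011.
P(Regime R2 | evidence) = 0.12 / 1.011 ≈ 0.1187.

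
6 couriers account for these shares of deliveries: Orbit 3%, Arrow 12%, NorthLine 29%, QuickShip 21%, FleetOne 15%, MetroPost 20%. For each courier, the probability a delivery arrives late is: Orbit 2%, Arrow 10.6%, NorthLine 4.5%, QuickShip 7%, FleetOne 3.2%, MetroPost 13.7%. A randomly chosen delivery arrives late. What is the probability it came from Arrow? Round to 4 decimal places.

Compute prior × likelihood for every hypothesis:
  Orbit: 0.03 × 0.02 = 0.0006
  Arrow: 0.12 × 0.106 = 0.01272
  NorthLine: 0.29 × 0.045 = 0.01305
  QuickShip: 0.21 × 0.07 = 0.0147
  FleetOne: 0.15 × 0.032 = 0.0048
  MetroPost: 0.2 × 0.137 = 0.0274
Sum = 0.07327.
P(Arrow | evidence) = 0.01272 / 0.07327 ≈ 0.1736.

0.1736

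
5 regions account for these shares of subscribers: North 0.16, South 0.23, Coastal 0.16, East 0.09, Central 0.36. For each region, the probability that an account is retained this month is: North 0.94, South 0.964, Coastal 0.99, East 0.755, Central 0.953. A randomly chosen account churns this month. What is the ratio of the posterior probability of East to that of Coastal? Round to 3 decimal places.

Taking complements, P(churn | each) = North 0.06, South 0.036, Coastal 0.01, East 0.245, Central 0.047.
Unnormalized posteriors (prior × likelihood):
  North: 0.16 × 0.06 = 0.0096
  South: 0.23 × 0.036 = 0.00828
  Coastal: 0.16 × 0.01 = 0.0016
  East: 0.09 × 0.245 = 0.02205
  Central: 0.36 × 0.047 = 0.01692
Total = 0.05845.
The ratio is 0.02205 / 0.0016 (the normalizer cancels) = 13.781.

13.781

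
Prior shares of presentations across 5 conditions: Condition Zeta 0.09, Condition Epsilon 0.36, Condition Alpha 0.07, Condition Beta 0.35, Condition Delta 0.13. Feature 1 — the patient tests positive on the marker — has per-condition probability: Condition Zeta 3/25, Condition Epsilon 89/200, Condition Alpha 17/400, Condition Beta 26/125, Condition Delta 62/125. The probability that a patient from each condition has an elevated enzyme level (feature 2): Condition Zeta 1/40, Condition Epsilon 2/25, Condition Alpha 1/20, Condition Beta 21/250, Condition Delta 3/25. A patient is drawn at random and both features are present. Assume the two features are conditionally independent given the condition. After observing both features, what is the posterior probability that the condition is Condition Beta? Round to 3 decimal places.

0.226

Compute prior × likelihood for every hypothesis:
  Condition Zeta: 0.09 × 0.12 × 0.025 = 0.00027
  Condition Epsilon: 0.36 × 0.445 × 0.08 = 0.012816
  Condition Alpha: 0.07 × 0.0425 × 0.05 = 0.00014875
  Condition Beta: 0.35 × 0.208 × 0.084 = 0.0061152
  Condition Delta: 0.13 × 0.496 × 0.12 = 0.0077376
Total = 0.02708755.
P(Condition Beta | evidence) = 0.0061152 / 0.02708755 ≈ 0.226.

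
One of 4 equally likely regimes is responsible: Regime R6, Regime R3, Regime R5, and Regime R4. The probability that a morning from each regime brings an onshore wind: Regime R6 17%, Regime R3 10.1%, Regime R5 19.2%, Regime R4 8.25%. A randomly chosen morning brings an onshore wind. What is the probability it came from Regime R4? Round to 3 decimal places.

0.151

With a uniform prior (1/4 each), posterior ∝ likelihood:
  Regime R6: 0.17
  Regime R3: 0.101
  Regime R5: 0.192
  Regime R4: 0.0825
Sum = 0.5455.
P(Regime R4 | evidence) = 0.0825 / 0.5455 ≈ 0.151.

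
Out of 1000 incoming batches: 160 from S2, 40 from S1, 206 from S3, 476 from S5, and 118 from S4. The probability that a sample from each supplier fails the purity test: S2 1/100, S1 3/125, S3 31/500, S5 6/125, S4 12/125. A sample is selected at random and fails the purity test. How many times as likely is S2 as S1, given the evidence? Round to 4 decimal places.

Compute prior × likelihood for every hypothesis:
  S2: 0.16 × 0.01 = 0.0016
  S1: 0.04 × 0.024 = 0.00096
  S3: 0.206 × 0.062 = 0.012772
  S5: 0.476 × 0.048 = 0.022848
  S4: 0.118 × 0.096 = 0.011328
Normalizing constant = 0.049508.
The ratio is 0.0016 / 0.00096 (the normalizer cancels) = 1.6667.

1.6667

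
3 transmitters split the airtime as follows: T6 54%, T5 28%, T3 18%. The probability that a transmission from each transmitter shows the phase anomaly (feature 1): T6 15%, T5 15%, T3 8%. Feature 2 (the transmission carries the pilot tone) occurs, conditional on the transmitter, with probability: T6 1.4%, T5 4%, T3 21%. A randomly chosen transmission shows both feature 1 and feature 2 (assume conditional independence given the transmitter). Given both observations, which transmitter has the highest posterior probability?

Compute prior × likelihood for every hypothesis:
  T6: 0.54 × 0.15 × 0.014 = 0.001134
  T5: 0.28 × 0.15 × 0.04 = 0.00168
  T3: 0.18 × 0.08 × 0.21 = 0.003024
Normalizing constant = 0.005838.
Largest term belongs to T3, so T3 is most probable.

T3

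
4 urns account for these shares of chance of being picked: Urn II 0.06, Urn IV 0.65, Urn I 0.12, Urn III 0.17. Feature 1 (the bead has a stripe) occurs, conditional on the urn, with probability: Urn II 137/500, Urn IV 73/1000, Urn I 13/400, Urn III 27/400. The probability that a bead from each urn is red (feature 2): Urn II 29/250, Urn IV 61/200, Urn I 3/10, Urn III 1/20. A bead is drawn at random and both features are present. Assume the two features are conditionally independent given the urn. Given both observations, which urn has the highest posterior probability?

Urn IV

Prior × likelihood for each hypothesis:
  Urn II: 0.06 × 0.274 × 0.116 = 0.00190704
  Urn IV: 0.65 × 0.073 × 0.305 = 0.01447225
  Urn I: 0.12 × 0.0325 × 0.3 = 0.00117
  Urn III: 0.17 × 0.0675 × 0.05 = 0.00057375
Normalizing constant = 0.01812304.
Largest term belongs to Urn IV, so Urn IV is most probable.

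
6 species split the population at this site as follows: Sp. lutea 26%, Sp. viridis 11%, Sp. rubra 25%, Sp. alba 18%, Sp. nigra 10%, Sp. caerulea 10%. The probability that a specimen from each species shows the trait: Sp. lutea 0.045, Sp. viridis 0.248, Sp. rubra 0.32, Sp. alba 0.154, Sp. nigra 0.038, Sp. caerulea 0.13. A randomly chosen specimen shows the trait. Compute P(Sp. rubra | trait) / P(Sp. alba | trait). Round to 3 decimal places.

2.886

Compute prior × likelihood for every hypothesis:
  Sp. lutea: 0.26 × 0.045 = 0.0117
  Sp. viridis: 0.11 × 0.248 = 0.02728
  Sp. rubra: 0.25 × 0.32 = 0.08
  Sp. alba: 0.18 × 0.154 = 0.02772
  Sp. nigra: 0.1 × 0.038 = 0.0038
  Sp. caerulea: 0.1 × 0.13 = 0.013
Normalizing constant = 0.1635.
The ratio is 0.08 / 0.02772 (the normalizer cancels) = 2.886.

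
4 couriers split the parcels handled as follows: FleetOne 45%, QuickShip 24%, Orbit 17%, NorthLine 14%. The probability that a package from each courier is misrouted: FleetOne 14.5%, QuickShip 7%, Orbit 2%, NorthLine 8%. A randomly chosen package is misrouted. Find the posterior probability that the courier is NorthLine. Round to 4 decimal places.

0.1159

By Bayes' rule, posterior ∝ prior × likelihood:
  FleetOne: 0.45 × 0.145 = 0.06525
  QuickShip: 0.24 × 0.07 = 0.0168
  Orbit: 0.17 × 0.02 = 0.0034
  NorthLine: 0.14 × 0.08 = 0.0112
Normalizing constant = 0.09665.
P(NorthLine | evidence) = 0.0112 / 0.09665 ≈ 0.1159.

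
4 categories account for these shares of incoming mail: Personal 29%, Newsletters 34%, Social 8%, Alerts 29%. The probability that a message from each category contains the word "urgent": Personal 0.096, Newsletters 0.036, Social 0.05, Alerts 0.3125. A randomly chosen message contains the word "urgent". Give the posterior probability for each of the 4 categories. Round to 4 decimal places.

By Bayes' rule, posterior ∝ prior × likelihood:
  Personal: 0.29 × 0.096 = 0.02784
  Newsletters: 0.34 × 0.036 = 0.01224
  Social: 0.08 × 0.05 = 0.004
  Alerts: 0.29 × 0.3125 = 0.090625
Normalizing constant = 0.134705.
P(Personal | urgent-flag) = 0.02784/0.134705 ≈ 0.2067
P(Newsletters | urgent-flag) = 0.01224/0.134705 ≈ 0.0909
P(Social | urgent-flag) = 0.004/0.134705 ≈ 0.0297
P(Alerts | urgent-flag) = 0.090625/0.134705 ≈ 0.6728
(Check: 0.2067+0.0909+0.0297+0.6728 = 1.0001.)

Personal 0.2067, Newsletters 0.0909, Social 0.0297, Alerts 0.6728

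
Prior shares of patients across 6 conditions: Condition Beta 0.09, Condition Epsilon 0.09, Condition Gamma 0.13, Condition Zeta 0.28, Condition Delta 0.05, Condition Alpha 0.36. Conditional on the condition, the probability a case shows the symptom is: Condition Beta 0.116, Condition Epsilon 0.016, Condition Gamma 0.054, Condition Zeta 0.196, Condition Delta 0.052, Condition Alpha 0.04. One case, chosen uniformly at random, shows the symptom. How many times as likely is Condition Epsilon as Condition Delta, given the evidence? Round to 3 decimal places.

Unnormalized posteriors (prior × likelihood):
  Condition Beta: 0.09 × 0.116 = 0.01044
  Condition Epsilon: 0.09 × 0.016 = 0.00144
  Condition Gamma: 0.13 × 0.054 = 0.00702
  Condition Zeta: 0.28 × 0.196 = 0.05488
  Condition Delta: 0.05 × 0.052 = 0.0026
  Condition Alpha: 0.36 × 0.04 = 0.0144
Total = 0.09078.
The ratio is 0.00144 / 0.0026 (the normalizer cancels) = 0.554.

0.554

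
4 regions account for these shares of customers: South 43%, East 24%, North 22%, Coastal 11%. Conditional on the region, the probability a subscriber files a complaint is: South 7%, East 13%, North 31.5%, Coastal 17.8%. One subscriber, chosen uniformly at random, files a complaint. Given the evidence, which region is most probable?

North

Prior × likelihood for each hypothesis:
  South: 0.43 × 0.07 = 0.0301
  East: 0.24 × 0.13 = 0.0312
  North: 0.22 × 0.315 = 0.0693
  Coastal: 0.11 × 0.178 = 0.01958
Normalizing constant = 0.15018.
Largest term belongs to North, so North is most probable.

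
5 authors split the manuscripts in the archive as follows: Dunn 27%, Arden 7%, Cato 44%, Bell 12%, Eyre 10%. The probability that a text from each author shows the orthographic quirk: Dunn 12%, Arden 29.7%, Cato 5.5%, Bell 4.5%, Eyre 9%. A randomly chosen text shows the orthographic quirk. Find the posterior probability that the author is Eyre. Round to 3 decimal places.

0.098

Unnormalized posteriors (prior × likelihood):
  Dunn: 0.27 × 0.12 = 0.0324
  Arden: 0.07 × 0.297 = 0.02079
  Cato: 0.44 × 0.055 = 0.0242
  Bell: 0.12 × 0.045 = 0.0054
  Eyre: 0.1 × 0.09 = 0.009
Total = 0.09179.
P(Eyre | evidence) = 0.009 / 0.09179 ≈ 0.098.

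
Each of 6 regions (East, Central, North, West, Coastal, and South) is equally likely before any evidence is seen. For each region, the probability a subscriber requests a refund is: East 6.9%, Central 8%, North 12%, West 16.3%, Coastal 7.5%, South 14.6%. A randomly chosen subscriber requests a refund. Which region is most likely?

West

Since the prior is uniform, the posterior is proportional to the likelihood:
  East: 0.069
  Central: 0.08
  North: 0.12
  West: 0.163
  Coastal: 0.075
  South: 0.146
Total = 0.653.
Largest term belongs to West, so West is most probable.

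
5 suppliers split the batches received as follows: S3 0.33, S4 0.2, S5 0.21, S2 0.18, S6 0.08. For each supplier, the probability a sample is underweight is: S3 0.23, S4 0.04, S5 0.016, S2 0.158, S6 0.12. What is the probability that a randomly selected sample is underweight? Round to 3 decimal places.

By Bayes' rule, posterior ∝ prior × likelihood:
  S3: 0.33 × 0.23 = 0.0759
  S4: 0.2 × 0.04 = 0.008
  S5: 0.21 × 0.016 = 0.00336
  S2: 0.18 × 0.158 = 0.02844
  S6: 0.08 × 0.12 = 0.0096
P(underweight) = 0.0759 + 0.008 + 0.00336 + 0.02844 + 0.0096 = 0.1253 → 0.125.

0.125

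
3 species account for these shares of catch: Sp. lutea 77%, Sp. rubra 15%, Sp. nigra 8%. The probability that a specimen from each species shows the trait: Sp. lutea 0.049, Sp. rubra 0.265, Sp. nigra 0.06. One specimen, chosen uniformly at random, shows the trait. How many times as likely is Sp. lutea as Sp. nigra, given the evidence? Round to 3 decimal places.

7.860

Unnormalized posteriors (prior × likelihood):
  Sp. lutea: 0.77 × 0.049 = 0.03773
  Sp. rubra: 0.15 × 0.265 = 0.03975
  Sp. nigra: 0.08 × 0.06 = 0.0048
Total = 0.08228.
The ratio is 0.03773 / 0.0048 (the normalizer cancels) = 7.860.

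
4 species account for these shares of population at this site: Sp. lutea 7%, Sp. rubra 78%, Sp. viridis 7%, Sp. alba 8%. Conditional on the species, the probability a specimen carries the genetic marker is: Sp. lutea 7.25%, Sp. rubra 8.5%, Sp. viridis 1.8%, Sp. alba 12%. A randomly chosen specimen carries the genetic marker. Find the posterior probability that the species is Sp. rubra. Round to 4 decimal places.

0.8062

Prior × likelihood for each hypothesis:
  Sp. lutea: 0.07 × 0.0725 = 0.005075
  Sp. rubra: 0.78 × 0.085 = 0.0663
  Sp. viridis: 0.07 × 0.018 = 0.00126
  Sp. alba: 0.08 × 0.12 = 0.0096
Normalizing constant = 0.082235.
P(Sp. rubra | evidence) = 0.0663 / 0.082235 ≈ 0.8062.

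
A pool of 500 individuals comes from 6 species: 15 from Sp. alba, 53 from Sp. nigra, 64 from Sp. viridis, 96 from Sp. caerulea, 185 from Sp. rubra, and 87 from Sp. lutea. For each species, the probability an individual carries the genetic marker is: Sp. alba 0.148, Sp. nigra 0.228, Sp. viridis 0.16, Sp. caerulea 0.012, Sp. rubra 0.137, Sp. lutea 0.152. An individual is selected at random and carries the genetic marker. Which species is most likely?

Sp. rubra

By Bayes' rule, posterior ∝ prior × likelihood:
  Sp. alba: 0.03 × 0.148 = 0.00444
  Sp. nigra: 0.106 × 0.228 = 0.024168
  Sp. viridis: 0.128 × 0.16 = 0.02048
  Sp. caerulea: 0.192 × 0.012 = 0.002304
  Sp. rubra: 0.37 × 0.137 = 0.05069
  Sp. lutea: 0.174 × 0.152 = 0.026448
Sum = 0.12853.
Largest term belongs to Sp. rubra, so Sp. rubra is most probable.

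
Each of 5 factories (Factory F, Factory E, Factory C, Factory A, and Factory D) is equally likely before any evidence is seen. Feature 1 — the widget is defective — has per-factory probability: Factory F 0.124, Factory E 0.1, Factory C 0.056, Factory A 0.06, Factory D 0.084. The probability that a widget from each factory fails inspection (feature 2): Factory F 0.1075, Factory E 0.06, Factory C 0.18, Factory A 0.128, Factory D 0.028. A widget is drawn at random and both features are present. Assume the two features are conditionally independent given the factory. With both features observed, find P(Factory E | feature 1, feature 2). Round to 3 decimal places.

Since the prior is uniform, the posterior is proportional to the likelihood:
  Factory F: 0.124 × 0.1075 = 0.01333
  Factory E: 0.1 × 0.06 = 0.006
  Factory C: 0.056 × 0.18 = 0.01008
  Factory A: 0.06 × 0.128 = 0.00768
  Factory D: 0.084 × 0.028 = 0.002352
Normalizing constant = 0.039442.
P(Factory E | evidence) = 0.006 / 0.039442 ≈ 0.152.

0.152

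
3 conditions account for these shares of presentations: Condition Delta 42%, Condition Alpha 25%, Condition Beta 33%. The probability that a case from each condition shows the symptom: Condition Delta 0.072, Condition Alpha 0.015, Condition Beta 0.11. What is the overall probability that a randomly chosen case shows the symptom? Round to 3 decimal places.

Compute prior × likelihood for every hypothesis:
  Condition Delta: 0.42 × 0.072 = 0.03024
  Condition Alpha: 0.25 × 0.015 = 0.00375
  Condition Beta: 0.33 × 0.11 = 0.0363
P(symptomatic) = 0.03024 + 0.00375 + 0.0363 = 0.07029 → 0.070.

0.070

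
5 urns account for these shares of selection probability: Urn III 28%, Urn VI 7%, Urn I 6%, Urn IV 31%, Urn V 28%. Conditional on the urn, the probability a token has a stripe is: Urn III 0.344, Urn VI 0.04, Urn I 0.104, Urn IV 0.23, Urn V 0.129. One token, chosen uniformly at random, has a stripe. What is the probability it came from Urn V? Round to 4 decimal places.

By Bayes' rule, posterior ∝ prior × likelihood:
  Urn III: 0.28 × 0.344 = 0.09632
  Urn VI: 0.07 × 0.04 = 0.0028
  Urn I: 0.06 × 0.104 = 0.00624
  Urn IV: 0.31 × 0.23 = 0.0713
  Urn V: 0.28 × 0.129 = 0.03612
Normalizing constant = 0.21278.
P(Urn V | evidence) = 0.03612 / 0.21278 ≈ 0.1698.

0.1698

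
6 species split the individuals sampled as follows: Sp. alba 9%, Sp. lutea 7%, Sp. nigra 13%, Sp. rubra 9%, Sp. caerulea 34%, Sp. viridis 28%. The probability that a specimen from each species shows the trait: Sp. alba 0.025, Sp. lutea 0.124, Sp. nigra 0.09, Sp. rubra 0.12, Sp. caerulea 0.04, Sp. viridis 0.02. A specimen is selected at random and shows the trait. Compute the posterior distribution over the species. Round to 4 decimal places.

Sp. alba 0.0428, Sp. lutea 0.1649, Sp. nigra 0.2223, Sp. rubra 0.2052, Sp. caerulea 0.2584, Sp. viridis 0.1064

Unnormalized posteriors (prior × likelihood):
  Sp. alba: 0.09 × 0.025 = 0.00225
  Sp. lutea: 0.07 × 0.124 = 0.00868
  Sp. nigra: 0.13 × 0.09 = 0.0117
  Sp. rubra: 0.09 × 0.12 = 0.0108
  Sp. caerulea: 0.34 × 0.04 = 0.0136
  Sp. viridis: 0.28 × 0.02 = 0.0056
Normalizing constant = 0.05263.
P(Sp. alba | trait) = 0.00225/0.05263 ≈ 0.0428
P(Sp. lutea | trait) = 0.00868/0.05263 ≈ 0.1649
P(Sp. nigra | trait) = 0.0117/0.05263 ≈ 0.2223
P(Sp. rubra | trait) = 0.0108/0.05263 ≈ 0.2052
P(Sp. caerulea | trait) = 0.0136/0.05263 ≈ 0.2584
P(Sp. viridis | trait) = 0.0056/0.05263 ≈ 0.1064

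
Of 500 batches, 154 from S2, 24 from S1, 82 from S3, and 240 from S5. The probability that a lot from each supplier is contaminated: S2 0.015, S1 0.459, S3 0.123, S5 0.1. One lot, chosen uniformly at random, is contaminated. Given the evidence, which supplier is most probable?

Unnormalized posteriors (prior × likelihood):
  S2: 0.308 × 0.015 = 0.00462
  S1: 0.048 × 0.459 = 0.022032
  S3: 0.164 × 0.123 = 0.020172
  S5: 0.48 × 0.1 = 0.048
Normalizing constant = 0.094824.
Largest term belongs to S5, so S5 is most probable.

S5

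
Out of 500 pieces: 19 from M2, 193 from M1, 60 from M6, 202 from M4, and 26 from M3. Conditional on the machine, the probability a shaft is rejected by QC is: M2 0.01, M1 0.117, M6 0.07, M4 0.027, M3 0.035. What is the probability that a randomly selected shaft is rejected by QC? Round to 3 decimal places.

Compute prior × likelihood for every hypothesis:
  M2: 0.038 × 0.01 = 0.00038
  M1: 0.386 × 0.117 = 0.045162
  M6: 0.12 × 0.07 = 0.0084
  M4: 0.404 × 0.027 = 0.010908
  M3: 0.052 × 0.035 = 0.00182
P(rejected) = 0.00038 + 0.045162 + 0.0084 + 0.010908 + 0.00182 = 0.06667 → 0.067.

0.067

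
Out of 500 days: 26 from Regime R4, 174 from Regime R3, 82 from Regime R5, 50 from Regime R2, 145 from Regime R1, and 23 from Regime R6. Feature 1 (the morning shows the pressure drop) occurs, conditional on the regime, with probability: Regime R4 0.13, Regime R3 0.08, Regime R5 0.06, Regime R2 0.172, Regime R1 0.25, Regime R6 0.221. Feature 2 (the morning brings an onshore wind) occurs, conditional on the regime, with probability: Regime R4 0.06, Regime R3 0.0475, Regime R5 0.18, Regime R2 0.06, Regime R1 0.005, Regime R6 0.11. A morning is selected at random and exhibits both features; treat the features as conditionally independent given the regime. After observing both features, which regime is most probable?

Regime R5

Compute prior × likelihood for every hypothesis:
  Regime R4: 0.052 × 0.13 × 0.06 = 0.0004056
  Regime R3: 0.348 × 0.08 × 0.0475 = 0.0013224
  Regime R5: 0.164 × 0.06 × 0.18 = 0.0017712
  Regime R2: 0.1 × 0.172 × 0.06 = 0.001032
  Regime R1: 0.29 × 0.25 × 0.005 = 0.0003625
  Regime R6: 0.046 × 0.221 × 0.11 = 0.00111826
Sum = 0.00601196.
Largest term belongs to Regime R5, so Regime R5 is most probable.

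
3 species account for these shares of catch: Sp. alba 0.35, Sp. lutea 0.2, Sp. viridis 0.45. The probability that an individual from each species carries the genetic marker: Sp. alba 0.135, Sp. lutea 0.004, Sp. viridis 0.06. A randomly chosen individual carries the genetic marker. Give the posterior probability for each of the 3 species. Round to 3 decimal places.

Sp. alba 0.630, Sp. lutea 0.011, Sp. viridis 0.360

By Bayes' rule, posterior ∝ prior × likelihood:
  Sp. alba: 0.35 × 0.135 = 0.04725
  Sp. lutea: 0.2 × 0.004 = 0.0008
  Sp. viridis: 0.45 × 0.06 = 0.027
Sum = 0.07505.
P(Sp. alba | marker) = 0.04725/0.07505 ≈ 0.630
P(Sp. lutea | marker) = 0.0008/0.07505 ≈ 0.011
P(Sp. viridis | marker) = 0.027/0.07505 ≈ 0.360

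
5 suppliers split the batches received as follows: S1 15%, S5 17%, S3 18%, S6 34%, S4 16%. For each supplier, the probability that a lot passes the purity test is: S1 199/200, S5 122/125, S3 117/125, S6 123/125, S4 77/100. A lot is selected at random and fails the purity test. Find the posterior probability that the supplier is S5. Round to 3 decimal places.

Taking complements, P(off-spec | each) = S1 0.005, S5 0.024, S3 0.064, S6 0.016, S4 0.23.
By Bayes' rule, posterior ∝ prior × likelihood:
  S1: 0.15 × 0.005 = 0.00075
  S5: 0.17 × 0.024 = 0.00408
  S3: 0.18 × 0.064 = 0.01152
  S6: 0.34 × 0.016 = 0.00544
  S4: 0.16 × 0.23 = 0.0368
Normalizing constant = 0.05859.
P(S5 | evidence) = 0.00408 / 0.05859 ≈ 0.070.

0.070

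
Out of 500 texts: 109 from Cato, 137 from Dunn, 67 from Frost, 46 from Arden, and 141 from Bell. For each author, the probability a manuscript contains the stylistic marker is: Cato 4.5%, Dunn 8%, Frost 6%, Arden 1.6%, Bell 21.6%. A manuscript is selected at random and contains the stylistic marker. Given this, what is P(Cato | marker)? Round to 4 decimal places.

0.0960

Unnormalized posteriors (prior × likelihood):
  Cato: 0.218 × 0.045 = 0.00981
  Dunn: 0.274 × 0.08 = 0.02192
  Frost: 0.134 × 0.06 = 0.00804
  Arden: 0.092 × 0.016 = 0.001472
  Bell: 0.282 × 0.216 = 0.060912
Normalizing constant = 0.102154.
P(Cato | evidence) = 0.00981 / 0.102154 ≈ 0.0960.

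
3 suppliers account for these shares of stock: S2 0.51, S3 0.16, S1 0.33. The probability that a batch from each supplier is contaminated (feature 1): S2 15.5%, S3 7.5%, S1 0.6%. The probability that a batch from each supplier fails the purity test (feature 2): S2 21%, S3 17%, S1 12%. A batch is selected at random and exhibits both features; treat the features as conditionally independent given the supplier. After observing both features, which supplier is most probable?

Prior × likelihood for each hypothesis:
  S2: 0.51 × 0.155 × 0.21 = 0.0166005
  S3: 0.16 × 0.075 × 0.17 = 0.00204
  S1: 0.33 × 0.006 × 0.12 = 0.0002376
Total = 0.0188781.
Largest term belongs to S2, so S2 is most probable.

S2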